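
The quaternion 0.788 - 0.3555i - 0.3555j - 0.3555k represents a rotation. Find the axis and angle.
axis = (-√3/3, -√3/3, -√3/3), θ = 76°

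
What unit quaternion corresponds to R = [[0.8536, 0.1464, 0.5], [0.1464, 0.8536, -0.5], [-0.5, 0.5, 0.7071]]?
0.9239 + 0.2706i + 0.2706j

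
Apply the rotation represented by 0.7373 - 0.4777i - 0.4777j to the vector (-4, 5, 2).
(-1.301, 2.301, -6.165)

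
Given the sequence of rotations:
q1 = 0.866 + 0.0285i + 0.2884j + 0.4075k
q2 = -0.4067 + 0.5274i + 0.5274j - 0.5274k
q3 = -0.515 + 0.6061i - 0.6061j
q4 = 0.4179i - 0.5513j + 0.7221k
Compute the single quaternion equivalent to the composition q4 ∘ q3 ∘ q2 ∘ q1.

q2 · q1 = -0.3044 + 0.8122i + 0.1095j - 0.4854k
q3 · q2 · q1 = -0.2691 - 0.3086i + 0.4223j + 0.8086k
q4 · q3 · q2 · q1 = -0.2221 - 0.8632i - 0.4124j - 0.188k
-0.2221 - 0.8632i - 0.4124j - 0.188k


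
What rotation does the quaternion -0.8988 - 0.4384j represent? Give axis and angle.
axis = (0, -1, 0), θ = 308°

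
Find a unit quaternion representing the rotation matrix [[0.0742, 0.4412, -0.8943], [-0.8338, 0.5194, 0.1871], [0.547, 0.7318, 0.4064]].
0.7071 + 0.1926i - 0.5096j - 0.4508k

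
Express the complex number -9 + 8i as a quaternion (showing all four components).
-9 + 8i + 0j + 0k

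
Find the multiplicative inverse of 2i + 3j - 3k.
-0.0909i - 0.1364j + 0.1364k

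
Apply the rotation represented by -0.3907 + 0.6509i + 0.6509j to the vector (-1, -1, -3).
(0.526, -2.526, 2.084)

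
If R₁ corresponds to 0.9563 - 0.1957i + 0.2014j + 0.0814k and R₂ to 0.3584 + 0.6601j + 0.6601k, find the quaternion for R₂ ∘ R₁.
0.1561 - 0.1494i + 0.5743j + 0.7896k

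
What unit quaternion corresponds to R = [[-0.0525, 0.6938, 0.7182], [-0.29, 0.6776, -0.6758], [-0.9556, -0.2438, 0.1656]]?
0.6691 + 0.1614i + 0.6254j - 0.3676k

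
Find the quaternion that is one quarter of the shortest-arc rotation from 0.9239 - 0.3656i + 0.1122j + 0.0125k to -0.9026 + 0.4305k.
0.95 - 0.2815i + 0.0864j - 0.1042k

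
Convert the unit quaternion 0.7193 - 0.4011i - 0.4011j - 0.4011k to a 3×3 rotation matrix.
[[0.3565, 0.8988, -0.2553], [-0.2553, 0.3565, 0.8988], [0.8988, -0.2553, 0.3565]]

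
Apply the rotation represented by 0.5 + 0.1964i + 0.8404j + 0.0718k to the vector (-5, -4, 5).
(5.424, -6.038, 0.344)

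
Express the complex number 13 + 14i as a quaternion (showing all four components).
13 + 14i + 0j + 0k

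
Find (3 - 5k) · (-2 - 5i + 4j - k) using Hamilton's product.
-11 + 5i + 37j + 7k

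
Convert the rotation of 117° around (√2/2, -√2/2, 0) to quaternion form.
0.5225 + 0.6029i - 0.6029j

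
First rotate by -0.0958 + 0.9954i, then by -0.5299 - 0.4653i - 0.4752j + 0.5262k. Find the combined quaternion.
0.5139 - 0.4829i + 0.5693j + 0.4226k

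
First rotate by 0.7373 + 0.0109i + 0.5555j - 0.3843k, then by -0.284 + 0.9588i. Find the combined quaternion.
-0.2198 + 0.7038i + 0.2107j + 0.6418k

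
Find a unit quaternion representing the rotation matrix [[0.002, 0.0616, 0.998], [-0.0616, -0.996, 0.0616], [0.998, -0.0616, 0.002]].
-0.0436 + 0.7064i + 0.7064k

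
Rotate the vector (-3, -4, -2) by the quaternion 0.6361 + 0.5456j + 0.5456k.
(1.96, -4.892, -1.108)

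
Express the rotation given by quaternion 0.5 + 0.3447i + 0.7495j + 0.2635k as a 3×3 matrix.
[[-0.2624, 0.2532, 0.9312], [0.7802, 0.6235, 0.0503], [-0.5678, 0.7397, -0.3611]]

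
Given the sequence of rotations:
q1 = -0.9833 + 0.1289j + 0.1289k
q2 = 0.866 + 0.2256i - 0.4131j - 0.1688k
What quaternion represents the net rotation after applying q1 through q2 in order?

q2 · q1 = -0.7765 - 0.2533i + 0.4887j + 0.3067k
-0.7765 - 0.2533i + 0.4887j + 0.3067k


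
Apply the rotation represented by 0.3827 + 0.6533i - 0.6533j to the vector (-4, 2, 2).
(-3.293, 2.707, -2.414)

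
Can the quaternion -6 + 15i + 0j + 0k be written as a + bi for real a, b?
Yes. The quaternion -6 + 15i has j- and k-coefficients y = z = 0, so it lies in the complex subalgebra spanned by 1 and i.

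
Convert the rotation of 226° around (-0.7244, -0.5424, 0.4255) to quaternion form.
-0.3907 - 0.6668i - 0.4993j + 0.3917k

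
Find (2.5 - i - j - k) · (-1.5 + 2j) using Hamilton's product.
-1.75 + 3.5i + 6.5j - 0.5k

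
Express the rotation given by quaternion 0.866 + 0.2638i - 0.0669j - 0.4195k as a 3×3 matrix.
[[0.6391, 0.6913, -0.3372], [-0.7619, 0.5089, -0.4008], [-0.1055, 0.513, 0.8519]]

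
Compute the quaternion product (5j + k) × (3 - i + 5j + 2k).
-27 + 5i + 14j + 8k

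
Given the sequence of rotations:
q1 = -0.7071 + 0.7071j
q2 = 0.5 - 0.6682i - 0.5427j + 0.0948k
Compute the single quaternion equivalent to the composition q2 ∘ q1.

q2 · q1 = 0.0302 + 0.4055i + 0.7373j - 0.5395k
0.0302 + 0.4055i + 0.7373j - 0.5395k


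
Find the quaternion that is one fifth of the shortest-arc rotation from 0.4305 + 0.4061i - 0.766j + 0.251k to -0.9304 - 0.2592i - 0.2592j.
0.6258 + 0.4285i - 0.6124j + 0.2229k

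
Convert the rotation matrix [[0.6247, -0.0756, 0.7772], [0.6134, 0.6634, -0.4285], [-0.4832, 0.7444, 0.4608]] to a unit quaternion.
0.829 + 0.3537i + 0.3801j + 0.2078k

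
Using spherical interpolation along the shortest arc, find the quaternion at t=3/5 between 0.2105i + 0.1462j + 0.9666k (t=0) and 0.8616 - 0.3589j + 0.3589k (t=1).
0.6232 + 0.1073i - 0.1851j + 0.7523k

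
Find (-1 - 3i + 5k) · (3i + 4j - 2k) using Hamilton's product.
19 - 23i + 5j - 10k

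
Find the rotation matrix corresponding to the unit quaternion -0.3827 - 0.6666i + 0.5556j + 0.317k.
[[0.1816, -0.4981, -0.8479], [-0.9834, -0.0897, -0.158], [0.0026, 0.8625, -0.5061]]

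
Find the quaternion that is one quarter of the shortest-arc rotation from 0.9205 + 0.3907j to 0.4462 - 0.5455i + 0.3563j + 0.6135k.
0.875 - 0.1598i + 0.4203j + 0.1797k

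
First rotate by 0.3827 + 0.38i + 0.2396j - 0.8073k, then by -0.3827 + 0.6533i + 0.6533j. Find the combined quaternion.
-0.5512 - 0.4228i + 0.6857j + 0.2172k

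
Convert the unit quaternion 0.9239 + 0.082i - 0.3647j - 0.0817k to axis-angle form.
axis = (0.2143, -0.9531, -0.2135), θ = π/4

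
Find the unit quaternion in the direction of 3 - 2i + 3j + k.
0.6255 - 0.417i + 0.6255j + 0.2085k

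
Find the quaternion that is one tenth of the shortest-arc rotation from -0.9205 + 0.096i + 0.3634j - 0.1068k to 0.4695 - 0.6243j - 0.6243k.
-0.9077 + 0.089i + 0.4093j - 0.0265k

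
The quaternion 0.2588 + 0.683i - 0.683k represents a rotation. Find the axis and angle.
axis = (√2/2, 0, -√2/2), θ = 5π/6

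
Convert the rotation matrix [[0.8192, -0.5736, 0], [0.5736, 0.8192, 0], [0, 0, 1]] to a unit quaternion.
0.9537 + 0.3007k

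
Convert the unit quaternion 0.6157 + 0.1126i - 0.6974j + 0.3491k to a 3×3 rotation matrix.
[[-0.2165, -0.5869, -0.7802], [0.2728, 0.7309, -0.6256], [0.9374, -0.3483, 0.0019]]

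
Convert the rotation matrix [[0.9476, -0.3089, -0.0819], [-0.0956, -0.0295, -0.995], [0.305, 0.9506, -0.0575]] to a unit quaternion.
0.682 + 0.7132i - 0.1418j + 0.0782k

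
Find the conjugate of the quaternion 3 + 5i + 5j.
3 - 5i - 5j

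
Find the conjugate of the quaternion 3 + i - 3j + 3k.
3 - i + 3j - 3k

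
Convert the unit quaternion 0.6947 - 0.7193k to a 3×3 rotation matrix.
[[-0.0348, 0.9994, 0], [-0.9994, -0.0348, 0], [0, 0, 1]]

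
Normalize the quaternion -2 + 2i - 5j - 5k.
-0.2626 + 0.2626i - 0.6565j - 0.6565k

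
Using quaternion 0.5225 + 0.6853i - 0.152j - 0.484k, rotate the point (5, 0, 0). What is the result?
(2.426, -3.571, -2.523)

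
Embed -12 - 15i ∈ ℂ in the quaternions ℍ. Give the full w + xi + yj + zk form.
-12 - 15i + 0j + 0k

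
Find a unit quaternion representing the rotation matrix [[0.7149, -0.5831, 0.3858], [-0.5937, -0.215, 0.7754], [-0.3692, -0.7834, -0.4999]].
-0.5 + 0.7794i - 0.3775j + 0.0053k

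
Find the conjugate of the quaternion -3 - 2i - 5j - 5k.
-3 + 2i + 5j + 5k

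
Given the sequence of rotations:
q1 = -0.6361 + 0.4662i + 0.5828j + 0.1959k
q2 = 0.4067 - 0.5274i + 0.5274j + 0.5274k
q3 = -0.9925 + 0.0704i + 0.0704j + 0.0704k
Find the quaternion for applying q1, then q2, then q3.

q2 · q1 = -0.4235 + 0.321i + 0.2507j - 0.809k
q3 · q2 · q1 = 0.437 - 0.423i - 0.1991j + 0.7682k
0.437 - 0.423i - 0.1991j + 0.7682k


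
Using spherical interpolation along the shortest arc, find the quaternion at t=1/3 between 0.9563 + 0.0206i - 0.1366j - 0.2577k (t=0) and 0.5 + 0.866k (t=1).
0.9784 + 0.0164i - 0.1085j + 0.175k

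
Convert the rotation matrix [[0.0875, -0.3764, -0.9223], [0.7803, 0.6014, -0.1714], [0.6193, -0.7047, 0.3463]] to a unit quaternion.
0.7133 - 0.1869i - 0.5403j + 0.4054k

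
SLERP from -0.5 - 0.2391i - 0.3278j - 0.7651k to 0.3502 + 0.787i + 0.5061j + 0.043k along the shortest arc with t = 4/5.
-0.4145 - 0.7246i - 0.5067j - 0.2156k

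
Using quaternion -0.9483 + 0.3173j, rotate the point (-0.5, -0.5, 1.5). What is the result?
(-1.302, -0.5, 0.897)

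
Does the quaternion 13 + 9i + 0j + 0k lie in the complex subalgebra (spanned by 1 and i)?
Yes. The quaternion 13 + 9i has j- and k-coefficients y = z = 0, so it lies in the complex subalgebra spanned by 1 and i.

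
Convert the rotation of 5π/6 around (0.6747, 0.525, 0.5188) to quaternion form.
0.2588 + 0.6517i + 0.5071j + 0.5011k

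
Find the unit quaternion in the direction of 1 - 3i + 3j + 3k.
0.189 - 0.5669i + 0.5669j + 0.5669k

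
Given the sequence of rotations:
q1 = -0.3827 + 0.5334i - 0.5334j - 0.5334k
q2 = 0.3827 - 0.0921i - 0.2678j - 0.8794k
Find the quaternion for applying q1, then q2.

q2 · q1 = -0.7092 - 0.0868i - 0.6198j + 0.3244k
-0.7092 - 0.0868i - 0.6198j + 0.3244k


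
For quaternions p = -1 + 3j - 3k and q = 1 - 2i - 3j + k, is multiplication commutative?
No: pq = 11 - 4i + 12j + 2k ≠ 11 + 8i - 10k = qp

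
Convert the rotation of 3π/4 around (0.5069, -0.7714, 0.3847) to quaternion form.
0.3827 + 0.4683i - 0.7127j + 0.3554k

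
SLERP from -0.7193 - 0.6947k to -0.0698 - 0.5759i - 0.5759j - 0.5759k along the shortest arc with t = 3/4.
-0.277 - 0.475i - 0.475j - 0.687k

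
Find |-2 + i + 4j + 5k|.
√46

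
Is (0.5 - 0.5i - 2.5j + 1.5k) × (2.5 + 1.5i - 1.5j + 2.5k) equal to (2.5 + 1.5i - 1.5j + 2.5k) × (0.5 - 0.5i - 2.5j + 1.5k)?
No: pq = -5.5 - 4.5i - 3.5j + 9.5k ≠ -5.5 + 3.5i - 10.5j + 0.5k = qp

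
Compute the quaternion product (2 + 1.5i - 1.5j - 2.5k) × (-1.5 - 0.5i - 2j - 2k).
-10.25 - 5.25i + 2.5j - 4k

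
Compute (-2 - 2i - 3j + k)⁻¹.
-0.1111 + 0.1111i + 0.1667j - 0.0556k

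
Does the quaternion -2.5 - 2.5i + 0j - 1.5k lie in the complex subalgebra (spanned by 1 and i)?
No. The quaternion -2.5 - 2.5i - 1.5k has j-coefficient y = 0 and k-coefficient z = -1.5, not both zero, so it does not lie in the complex subalgebra spanned by 1 and i.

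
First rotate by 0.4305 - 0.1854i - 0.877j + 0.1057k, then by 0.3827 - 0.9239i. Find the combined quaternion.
-0.0065 - 0.4687i - 0.238j + 0.8507k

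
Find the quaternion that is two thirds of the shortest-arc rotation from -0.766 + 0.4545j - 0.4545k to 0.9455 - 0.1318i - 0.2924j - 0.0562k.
-0.9202 + 0.0908i + 0.361j - 0.1209k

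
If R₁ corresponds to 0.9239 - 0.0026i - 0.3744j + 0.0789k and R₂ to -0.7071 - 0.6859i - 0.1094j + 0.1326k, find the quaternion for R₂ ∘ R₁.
-0.7065 - 0.5909i + 0.2174j + 0.3232k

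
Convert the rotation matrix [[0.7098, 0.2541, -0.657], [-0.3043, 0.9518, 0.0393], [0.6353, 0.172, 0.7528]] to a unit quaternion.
0.9239 + 0.0359i - 0.3497j - 0.1511k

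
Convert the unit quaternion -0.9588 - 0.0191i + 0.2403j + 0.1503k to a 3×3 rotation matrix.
[[0.8393, 0.279, -0.4665], [-0.2974, 0.9541, 0.0356], [0.4551, 0.1089, 0.8838]]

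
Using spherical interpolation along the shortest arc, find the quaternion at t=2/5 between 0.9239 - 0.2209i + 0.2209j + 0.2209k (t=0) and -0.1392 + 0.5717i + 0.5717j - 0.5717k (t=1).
0.7494 - 0.4584i - 0.1345j + 0.4584k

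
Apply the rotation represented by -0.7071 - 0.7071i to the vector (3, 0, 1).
(3, -1, 0)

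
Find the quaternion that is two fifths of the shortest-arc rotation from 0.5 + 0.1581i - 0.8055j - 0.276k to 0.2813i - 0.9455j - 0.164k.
0.3101 + 0.2155i - 0.8944j - 0.2397k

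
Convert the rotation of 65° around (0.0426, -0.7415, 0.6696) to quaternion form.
0.8434 + 0.0229i - 0.3984j + 0.3598k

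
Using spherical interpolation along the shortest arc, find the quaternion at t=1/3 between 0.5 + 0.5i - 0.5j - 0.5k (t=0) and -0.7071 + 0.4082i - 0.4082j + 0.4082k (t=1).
0.7367 + 0.2222i - 0.2222j - 0.5988k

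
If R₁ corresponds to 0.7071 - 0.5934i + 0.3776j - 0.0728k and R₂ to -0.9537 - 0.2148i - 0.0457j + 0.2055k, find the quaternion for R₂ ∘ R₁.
-0.7696 + 0.3398i - 0.53j + 0.1065k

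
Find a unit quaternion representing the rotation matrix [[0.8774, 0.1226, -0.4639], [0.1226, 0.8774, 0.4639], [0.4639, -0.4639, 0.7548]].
0.9367 - 0.2476i - 0.2476j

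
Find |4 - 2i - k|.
√21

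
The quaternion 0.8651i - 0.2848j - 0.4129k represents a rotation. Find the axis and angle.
axis = (0.8651, -0.2848, -0.4129), θ = π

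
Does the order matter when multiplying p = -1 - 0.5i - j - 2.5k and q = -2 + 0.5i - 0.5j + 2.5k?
Yes: pq = 8 - 3.25i + 2.5j + 3.25k ≠ 8 + 4.25i + 2.5j + 1.75k = qp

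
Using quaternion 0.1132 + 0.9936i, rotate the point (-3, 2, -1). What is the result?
(-3, -1.724, 1.424)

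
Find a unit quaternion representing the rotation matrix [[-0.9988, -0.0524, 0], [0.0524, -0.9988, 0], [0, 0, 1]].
0.0262 + 0.9997k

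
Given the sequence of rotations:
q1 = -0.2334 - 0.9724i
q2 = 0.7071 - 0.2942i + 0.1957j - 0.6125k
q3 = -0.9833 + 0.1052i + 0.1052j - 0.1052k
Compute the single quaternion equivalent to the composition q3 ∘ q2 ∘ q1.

q2 · q1 = -0.4511 - 0.6189i + 0.5499j + 0.3333k
q3 · q2 · q1 = 0.4859 + 0.654i - 0.5581j - 0.1573k
0.4859 + 0.654i - 0.5581j - 0.1573k


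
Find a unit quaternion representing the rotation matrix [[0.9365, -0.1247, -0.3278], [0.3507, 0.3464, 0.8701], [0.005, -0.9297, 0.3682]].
0.8141 - 0.5527i - 0.1022j + 0.146k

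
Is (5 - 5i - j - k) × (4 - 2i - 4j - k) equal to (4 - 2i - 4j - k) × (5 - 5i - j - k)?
No: pq = 5 - 33i - 27j + 9k ≠ 5 - 27i - 21j - 27k = qp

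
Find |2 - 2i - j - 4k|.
5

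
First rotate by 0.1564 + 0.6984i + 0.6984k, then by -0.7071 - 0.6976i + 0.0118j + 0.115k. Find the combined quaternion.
0.2963 - 0.5947i + 0.5694j - 0.4841k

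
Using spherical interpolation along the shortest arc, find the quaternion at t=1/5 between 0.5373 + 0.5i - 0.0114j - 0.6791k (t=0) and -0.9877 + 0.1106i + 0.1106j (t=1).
0.7023 + 0.4039i - 0.0366j - 0.585k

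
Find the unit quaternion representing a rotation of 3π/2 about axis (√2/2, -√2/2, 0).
-0.7071 + 0.5i - 0.5j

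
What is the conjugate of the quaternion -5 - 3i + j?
-5 + 3i - j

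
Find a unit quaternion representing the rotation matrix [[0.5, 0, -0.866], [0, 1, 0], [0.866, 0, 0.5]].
0.866 - 0.5j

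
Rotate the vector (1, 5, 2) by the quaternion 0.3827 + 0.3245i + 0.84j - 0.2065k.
(4.037, 2.717, -2.513)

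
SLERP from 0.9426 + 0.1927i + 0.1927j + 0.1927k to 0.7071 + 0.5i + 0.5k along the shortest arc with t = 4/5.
0.7732 + 0.4475i + 0.0404j + 0.4475k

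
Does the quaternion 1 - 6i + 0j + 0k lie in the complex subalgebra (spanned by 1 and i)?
Yes. The quaternion 1 - 6i has j- and k-coefficients y = z = 0, so it lies in the complex subalgebra spanned by 1 and i.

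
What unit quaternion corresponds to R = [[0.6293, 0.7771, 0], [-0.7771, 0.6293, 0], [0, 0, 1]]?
0.9026 - 0.4305k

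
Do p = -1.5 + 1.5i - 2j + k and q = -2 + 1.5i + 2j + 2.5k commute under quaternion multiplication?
No: pq = 2.25 - 12.25i - 1.25j + 0.25k ≠ 2.25 + 1.75i + 3.25j - 11.75k = qp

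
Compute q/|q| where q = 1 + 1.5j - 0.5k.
0.5345 + 0.8018j - 0.2673k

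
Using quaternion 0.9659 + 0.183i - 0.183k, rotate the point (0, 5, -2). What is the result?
(1.902, 5.037, -0.098)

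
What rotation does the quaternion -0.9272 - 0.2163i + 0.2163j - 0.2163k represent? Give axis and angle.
axis = (-√3/3, √3/3, -√3/3), θ = 316°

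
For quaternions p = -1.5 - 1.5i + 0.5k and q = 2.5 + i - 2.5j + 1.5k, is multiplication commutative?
No: pq = -3 - 4i + 6.5j + 2.75k ≠ -3 - 6.5i + j - 4.75k = qp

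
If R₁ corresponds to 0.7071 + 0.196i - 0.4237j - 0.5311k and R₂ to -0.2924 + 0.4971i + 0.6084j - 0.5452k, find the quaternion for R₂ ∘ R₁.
-0.336 - 0.2599i + 0.7112j - 0.5601k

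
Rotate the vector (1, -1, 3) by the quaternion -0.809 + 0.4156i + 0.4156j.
(-1.708, 1.708, 2.272)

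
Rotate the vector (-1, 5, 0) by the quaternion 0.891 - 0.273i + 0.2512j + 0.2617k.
(-3.754, 3.241, -1.185)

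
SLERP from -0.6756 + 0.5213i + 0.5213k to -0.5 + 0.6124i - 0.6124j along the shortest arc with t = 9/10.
-0.5374 + 0.6236i - 0.5646j + 0.059k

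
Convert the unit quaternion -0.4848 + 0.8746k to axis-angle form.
axis = (0, 0, 1), θ = 238°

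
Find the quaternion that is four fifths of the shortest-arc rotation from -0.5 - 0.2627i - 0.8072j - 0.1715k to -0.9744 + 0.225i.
-0.9702 + 0.1304i - 0.1999j - 0.0425k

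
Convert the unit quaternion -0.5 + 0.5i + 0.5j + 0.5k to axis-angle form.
axis = (√3/3, √3/3, √3/3), θ = 4π/3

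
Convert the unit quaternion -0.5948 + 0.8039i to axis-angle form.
axis = (1, 0, 0), θ = 253°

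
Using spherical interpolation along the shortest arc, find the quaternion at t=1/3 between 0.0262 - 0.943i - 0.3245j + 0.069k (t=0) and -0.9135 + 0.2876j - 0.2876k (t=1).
0.4456 - 0.7774i - 0.401j + 0.1904k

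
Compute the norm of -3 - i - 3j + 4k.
√35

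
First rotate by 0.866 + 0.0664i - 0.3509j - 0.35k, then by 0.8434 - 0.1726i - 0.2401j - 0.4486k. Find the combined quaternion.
0.5006 - 0.1668i - 0.5941j - 0.6072k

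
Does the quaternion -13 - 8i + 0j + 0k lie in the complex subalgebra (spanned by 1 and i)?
Yes. The quaternion -13 - 8i has j- and k-coefficients y = z = 0, so it lies in the complex subalgebra spanned by 1 and i.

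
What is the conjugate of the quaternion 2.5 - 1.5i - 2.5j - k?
2.5 + 1.5i + 2.5j + k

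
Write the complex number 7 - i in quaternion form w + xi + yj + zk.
7 - i + 0j + 0k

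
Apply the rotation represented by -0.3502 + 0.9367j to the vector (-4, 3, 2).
(1.707, 3, -4.134)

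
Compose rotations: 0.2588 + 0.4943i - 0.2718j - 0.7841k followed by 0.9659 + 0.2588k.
0.4529 + 0.5478i - 0.1346j - 0.6904k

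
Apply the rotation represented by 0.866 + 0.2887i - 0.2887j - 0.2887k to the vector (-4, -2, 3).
(-5.333, 0.334, -0.667)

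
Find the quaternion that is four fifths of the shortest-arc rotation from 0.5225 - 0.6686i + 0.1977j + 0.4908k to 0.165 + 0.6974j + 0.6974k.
0.2621 - 0.1562i + 0.6383j + 0.7067k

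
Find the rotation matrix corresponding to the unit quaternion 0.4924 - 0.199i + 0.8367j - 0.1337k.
[[-0.4359, -0.2013, 0.8772], [-0.4647, 0.885, -0.0278], [-0.7708, -0.4197, -0.4793]]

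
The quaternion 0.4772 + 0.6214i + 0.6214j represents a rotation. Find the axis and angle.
axis = (√2/2, √2/2, 0), θ = 123°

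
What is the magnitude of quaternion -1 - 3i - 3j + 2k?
√23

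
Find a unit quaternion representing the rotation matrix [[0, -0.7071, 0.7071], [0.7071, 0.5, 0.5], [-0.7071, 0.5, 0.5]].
0.7071 + 0.5j + 0.5k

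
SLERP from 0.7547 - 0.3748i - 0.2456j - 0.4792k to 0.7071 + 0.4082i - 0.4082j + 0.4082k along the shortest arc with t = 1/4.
0.8779 - 0.1865i - 0.3442j - 0.2758k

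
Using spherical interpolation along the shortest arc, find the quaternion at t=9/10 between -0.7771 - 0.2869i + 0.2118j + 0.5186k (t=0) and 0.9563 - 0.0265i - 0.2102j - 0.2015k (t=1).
-0.948 - 0.0058i + 0.2126j + 0.2367k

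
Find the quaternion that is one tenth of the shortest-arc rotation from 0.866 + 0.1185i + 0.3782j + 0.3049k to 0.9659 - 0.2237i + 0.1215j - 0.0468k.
0.8896 + 0.0842i + 0.3568j + 0.2724k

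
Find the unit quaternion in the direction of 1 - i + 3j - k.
0.2887 - 0.2887i + 0.866j - 0.2887k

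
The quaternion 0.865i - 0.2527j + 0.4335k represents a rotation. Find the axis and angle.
axis = (0.865, -0.2527, 0.4335), θ = π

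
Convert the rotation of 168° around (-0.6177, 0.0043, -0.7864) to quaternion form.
0.1045 - 0.6143i + 0.0043j - 0.7821k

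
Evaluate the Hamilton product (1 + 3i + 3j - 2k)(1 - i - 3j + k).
15 - i - j - 7k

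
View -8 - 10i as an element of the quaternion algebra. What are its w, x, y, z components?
-8 - 10i + 0j + 0k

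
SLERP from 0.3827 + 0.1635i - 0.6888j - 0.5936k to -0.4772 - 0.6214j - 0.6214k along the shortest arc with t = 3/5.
-0.1413 + 0.0737i - 0.7192j - 0.6763k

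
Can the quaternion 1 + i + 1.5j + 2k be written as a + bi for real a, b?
No. The quaternion 1 + i + 1.5j + 2k has j-coefficient y = 1.5 and k-coefficient z = 2, not both zero, so it does not lie in the complex subalgebra spanned by 1 and i.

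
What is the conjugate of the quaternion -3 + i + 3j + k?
-3 - i - 3j - k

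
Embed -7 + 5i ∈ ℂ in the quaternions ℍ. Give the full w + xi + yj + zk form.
-7 + 5i + 0j + 0k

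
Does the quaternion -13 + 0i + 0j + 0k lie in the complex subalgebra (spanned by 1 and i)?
Yes. The quaternion -13 has j- and k-coefficients y = z = 0, so it lies in the complex subalgebra spanned by 1 and i.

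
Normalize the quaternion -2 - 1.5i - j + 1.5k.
-0.6489 - 0.4867i - 0.3244j + 0.4867k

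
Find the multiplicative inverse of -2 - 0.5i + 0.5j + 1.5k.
-0.2963 + 0.0741i - 0.0741j - 0.2222k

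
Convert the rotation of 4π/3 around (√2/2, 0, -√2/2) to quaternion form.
-0.5 + 0.6124i - 0.6124k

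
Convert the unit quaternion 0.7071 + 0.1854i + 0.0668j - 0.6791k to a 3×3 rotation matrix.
[[0.0687, 0.9852, -0.1573], [-0.9356, 0.0089, -0.3529], [-0.3463, 0.1715, 0.9223]]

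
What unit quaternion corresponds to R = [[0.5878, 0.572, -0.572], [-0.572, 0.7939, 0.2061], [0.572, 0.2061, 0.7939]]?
0.891 - 0.321j - 0.321k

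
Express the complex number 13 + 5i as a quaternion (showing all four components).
13 + 5i + 0j + 0k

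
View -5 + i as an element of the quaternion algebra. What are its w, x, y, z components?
-5 + i + 0j + 0k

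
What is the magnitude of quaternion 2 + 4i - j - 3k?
√30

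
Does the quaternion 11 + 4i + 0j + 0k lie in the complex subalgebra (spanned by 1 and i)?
Yes. The quaternion 11 + 4i has j- and k-coefficients y = z = 0, so it lies in the complex subalgebra spanned by 1 and i.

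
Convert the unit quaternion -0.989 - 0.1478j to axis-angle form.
axis = (0, -1, 0), θ = 343°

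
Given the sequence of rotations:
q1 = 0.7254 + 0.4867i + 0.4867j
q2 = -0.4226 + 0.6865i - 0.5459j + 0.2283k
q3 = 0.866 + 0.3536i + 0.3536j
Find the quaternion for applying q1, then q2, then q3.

q2 · q1 = -0.375 + 0.1812i - 0.4906j + 0.7654k
q3 · q2 · q1 = -0.2153 + 0.295i - 0.8281j + 0.4253k
-0.2153 + 0.295i - 0.8281j + 0.4253k


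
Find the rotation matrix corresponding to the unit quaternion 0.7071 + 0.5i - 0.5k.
[[0.5, 0.7071, -0.5], [-0.7071, 0, -0.7071], [-0.5, 0.7071, 0.5]]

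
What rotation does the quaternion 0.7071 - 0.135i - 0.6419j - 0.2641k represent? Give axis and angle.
axis = (-0.1909, -0.9078, -0.3735), θ = π/2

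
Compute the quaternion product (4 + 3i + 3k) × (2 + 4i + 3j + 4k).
-16 + 13i + 12j + 31k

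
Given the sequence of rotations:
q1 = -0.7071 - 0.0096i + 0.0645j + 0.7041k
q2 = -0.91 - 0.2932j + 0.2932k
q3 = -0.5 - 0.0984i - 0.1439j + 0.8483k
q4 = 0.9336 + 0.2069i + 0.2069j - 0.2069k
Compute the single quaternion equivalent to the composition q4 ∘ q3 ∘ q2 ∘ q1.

q2 · q1 = 0.4559 - 0.2166i + 0.1458j - 0.8509k
q3 · q2 · q1 = 0.4935 + 0.0622i - 0.406j + 0.7667k
q4 · q3 · q2 · q1 = 0.6905 + 0.2348i - 0.4484j + 0.5168k
0.6905 + 0.2348i - 0.4484j + 0.5168k


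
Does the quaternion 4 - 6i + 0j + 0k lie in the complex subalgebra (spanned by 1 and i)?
Yes. The quaternion 4 - 6i has j- and k-coefficients y = z = 0, so it lies in the complex subalgebra spanned by 1 and i.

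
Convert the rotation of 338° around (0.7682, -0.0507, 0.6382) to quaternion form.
-0.9816 + 0.1466i - 0.0097j + 0.1218k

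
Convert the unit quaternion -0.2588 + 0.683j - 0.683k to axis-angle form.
axis = (0, √2/2, -√2/2), θ = 7π/6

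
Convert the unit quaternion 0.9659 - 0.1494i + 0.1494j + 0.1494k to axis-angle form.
axis = (-√3/3, √3/3, √3/3), θ = π/6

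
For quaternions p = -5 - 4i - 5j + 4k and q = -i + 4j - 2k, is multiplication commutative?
No: pq = 24 - i - 32j - 11k ≠ 24 + 11i - 8j + 31k = qp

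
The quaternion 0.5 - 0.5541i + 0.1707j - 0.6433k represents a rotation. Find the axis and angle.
axis = (-0.6398, 0.1971, -0.7428), θ = 2π/3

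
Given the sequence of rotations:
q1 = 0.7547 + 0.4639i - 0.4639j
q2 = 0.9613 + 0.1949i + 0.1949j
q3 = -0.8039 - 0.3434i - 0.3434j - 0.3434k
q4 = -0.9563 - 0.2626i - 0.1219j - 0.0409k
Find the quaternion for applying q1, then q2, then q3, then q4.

q2 · q1 = 0.7255 + 0.593i - 0.2989j - 0.1808k
q3 · q2 · q1 = -0.5443 - 0.7664i - 0.2746j + 0.2025k
q4 · q3 · q2 · q1 = 0.2941 + 0.8399i + 0.4135j - 0.1927k
0.2941 + 0.8399i + 0.4135j - 0.1927k


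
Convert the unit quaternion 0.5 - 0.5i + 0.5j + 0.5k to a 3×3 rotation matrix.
[[0, -1, 0], [0, 0, 1], [-1, 0, 0]]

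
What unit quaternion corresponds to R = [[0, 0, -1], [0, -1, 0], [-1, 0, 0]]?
-0.7071i + 0.7071k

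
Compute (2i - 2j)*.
-2i + 2j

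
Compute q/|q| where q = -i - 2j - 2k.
-0.3333i - 0.6667j - 0.6667k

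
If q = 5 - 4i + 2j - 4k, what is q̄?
5 + 4i - 2j + 4k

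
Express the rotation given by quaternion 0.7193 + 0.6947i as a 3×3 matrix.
[[1, 0, 0], [0, 0.0348, -0.9994], [0, 0.9994, 0.0348]]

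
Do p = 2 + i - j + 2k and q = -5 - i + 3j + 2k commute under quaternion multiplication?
No: pq = -10 - 15i + 7j - 4k ≠ -10 + i + 15j - 8k = qp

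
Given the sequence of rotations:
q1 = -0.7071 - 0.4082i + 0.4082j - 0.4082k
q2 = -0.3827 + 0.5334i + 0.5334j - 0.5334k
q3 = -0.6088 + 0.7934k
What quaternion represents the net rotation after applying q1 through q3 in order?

q2 · q1 = 0.0529 - 0.2209i - 0.0979j + 0.9689k
q3 · q2 · q1 = -0.8009 + 0.2122i - 0.1157j - 0.5479k
-0.8009 + 0.2122i - 0.1157j - 0.5479k


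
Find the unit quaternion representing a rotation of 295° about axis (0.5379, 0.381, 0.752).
-0.8434 + 0.289i + 0.2047j + 0.404k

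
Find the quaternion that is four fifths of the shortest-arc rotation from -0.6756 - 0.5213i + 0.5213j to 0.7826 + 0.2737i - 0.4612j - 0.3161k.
-0.772 - 0.3287i + 0.4803j + 0.2556k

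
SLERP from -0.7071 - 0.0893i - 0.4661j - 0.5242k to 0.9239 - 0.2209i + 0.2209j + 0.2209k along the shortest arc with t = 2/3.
-0.8804 + 0.1204i - 0.3141j - 0.3344k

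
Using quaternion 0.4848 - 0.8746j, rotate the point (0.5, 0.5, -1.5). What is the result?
(1.007, 0.5, 1.219)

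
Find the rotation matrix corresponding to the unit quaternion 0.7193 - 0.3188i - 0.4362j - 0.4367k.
[[0.238, 0.9064, -0.3491], [-0.3501, 0.4153, 0.8396], [0.906, -0.0776, 0.4162]]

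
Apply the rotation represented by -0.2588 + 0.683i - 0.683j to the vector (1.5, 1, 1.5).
(-0.302, -0.802, -2.183)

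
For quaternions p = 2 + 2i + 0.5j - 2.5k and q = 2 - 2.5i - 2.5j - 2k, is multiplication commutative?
No: pq = 5.25 - 8.25i + 6.25j - 12.75k ≠ 5.25 + 6.25i - 14.25j - 5.25k = qp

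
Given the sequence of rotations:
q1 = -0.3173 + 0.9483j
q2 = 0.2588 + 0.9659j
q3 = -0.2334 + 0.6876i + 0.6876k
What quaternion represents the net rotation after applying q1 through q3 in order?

q2 · q1 = -0.9981 - 0.0611j
q3 · q2 · q1 = 0.233 - 0.6443i + 0.0143j - 0.7283k
0.233 - 0.6443i + 0.0143j - 0.7283k


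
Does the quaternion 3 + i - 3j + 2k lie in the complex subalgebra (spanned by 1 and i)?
No. The quaternion 3 + i - 3j + 2k has j-coefficient y = -3 and k-coefficient z = 2, not both zero, so it does not lie in the complex subalgebra spanned by 1 and i.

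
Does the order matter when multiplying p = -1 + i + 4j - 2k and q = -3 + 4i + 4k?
Yes: pq = 7 + 9i - 24j - 14k ≠ 7 - 23i + 18k = qp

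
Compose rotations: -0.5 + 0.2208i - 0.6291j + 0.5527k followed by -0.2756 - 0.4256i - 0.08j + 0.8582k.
-0.2929 + 0.6476i + 0.6381j - 0.296k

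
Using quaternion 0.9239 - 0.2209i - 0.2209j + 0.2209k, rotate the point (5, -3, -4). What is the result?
(6.979, -1.128, -0.149)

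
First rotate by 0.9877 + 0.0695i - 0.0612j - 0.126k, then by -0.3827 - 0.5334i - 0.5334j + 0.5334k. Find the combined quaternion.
-0.3064 - 0.4536i - 0.5336j + 0.6448k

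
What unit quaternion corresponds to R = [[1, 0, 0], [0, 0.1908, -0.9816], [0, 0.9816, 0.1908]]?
0.7716 + 0.6361i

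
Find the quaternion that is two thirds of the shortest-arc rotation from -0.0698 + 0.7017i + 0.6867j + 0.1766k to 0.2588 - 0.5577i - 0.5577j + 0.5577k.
-0.2092 + 0.6535i + 0.648j - 0.3306k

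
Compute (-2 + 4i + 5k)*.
-2 - 4i - 5k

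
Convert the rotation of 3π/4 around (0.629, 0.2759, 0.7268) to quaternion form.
0.3827 + 0.5811i + 0.2549j + 0.6715k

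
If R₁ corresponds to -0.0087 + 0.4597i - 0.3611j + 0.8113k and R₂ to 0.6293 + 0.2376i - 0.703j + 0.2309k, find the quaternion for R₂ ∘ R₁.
-0.5559 - 0.1997i - 0.3077j + 0.7459k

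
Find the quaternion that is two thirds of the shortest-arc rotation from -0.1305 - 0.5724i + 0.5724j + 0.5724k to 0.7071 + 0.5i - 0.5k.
-0.5532 - 0.5695i + 0.2126j + 0.5695k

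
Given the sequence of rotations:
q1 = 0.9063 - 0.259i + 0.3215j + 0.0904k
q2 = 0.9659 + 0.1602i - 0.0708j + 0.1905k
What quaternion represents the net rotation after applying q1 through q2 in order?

q2 · q1 = 0.9224 - 0.1726i + 0.1825j + 0.2931k
0.9224 - 0.1726i + 0.1825j + 0.2931k


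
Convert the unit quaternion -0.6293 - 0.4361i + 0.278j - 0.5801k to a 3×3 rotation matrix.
[[0.1724, -0.9726, 0.1561], [0.4876, -0.0534, -0.8714], [0.8559, 0.2263, 0.4651]]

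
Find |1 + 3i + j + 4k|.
√27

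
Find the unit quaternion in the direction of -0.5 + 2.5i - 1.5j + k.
-0.1601 + 0.8006i - 0.4804j + 0.3203k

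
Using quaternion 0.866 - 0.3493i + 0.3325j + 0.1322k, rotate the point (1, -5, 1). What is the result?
(3.534, -2.916, 2.452)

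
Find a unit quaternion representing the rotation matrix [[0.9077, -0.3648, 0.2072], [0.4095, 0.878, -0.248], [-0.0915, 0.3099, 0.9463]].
0.9659 + 0.1444i + 0.0773j + 0.2004k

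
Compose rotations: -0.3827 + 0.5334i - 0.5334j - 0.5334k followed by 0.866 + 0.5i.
-0.5981 + 0.2706i - 0.1952j - 0.7286k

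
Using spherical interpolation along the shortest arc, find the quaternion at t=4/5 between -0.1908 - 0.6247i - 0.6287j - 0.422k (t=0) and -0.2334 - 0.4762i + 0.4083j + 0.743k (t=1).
0.1587 + 0.2596i - 0.5394j - 0.7851k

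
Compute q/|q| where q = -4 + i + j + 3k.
-0.7698 + 0.1925i + 0.1925j + 0.5774k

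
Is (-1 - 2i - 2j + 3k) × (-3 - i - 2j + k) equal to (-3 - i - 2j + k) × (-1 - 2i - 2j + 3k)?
No: pq = -6 + 11i + 7j - 8k ≠ -6 + 3i + 9j - 12k = qp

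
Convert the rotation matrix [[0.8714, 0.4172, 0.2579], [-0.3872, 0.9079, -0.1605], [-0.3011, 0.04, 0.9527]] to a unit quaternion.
0.9659 + 0.0519i + 0.1447j - 0.2082k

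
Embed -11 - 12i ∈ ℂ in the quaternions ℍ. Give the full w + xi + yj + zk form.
-11 - 12i + 0j + 0k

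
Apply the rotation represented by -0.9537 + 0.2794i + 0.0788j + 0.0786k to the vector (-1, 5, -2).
(0.207, 3.173, -4.46)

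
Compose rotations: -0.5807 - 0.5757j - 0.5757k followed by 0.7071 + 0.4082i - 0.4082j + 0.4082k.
-0.4106 + 0.233i + 0.065j - 0.8791k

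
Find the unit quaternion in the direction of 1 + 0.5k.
0.8944 + 0.4472k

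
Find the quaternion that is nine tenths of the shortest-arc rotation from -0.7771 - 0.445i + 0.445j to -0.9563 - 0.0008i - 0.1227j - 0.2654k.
-0.9664 - 0.0505i - 0.0631j - 0.2441k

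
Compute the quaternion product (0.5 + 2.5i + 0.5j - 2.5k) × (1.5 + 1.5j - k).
-2.5 + 7i + 4j - 0.5k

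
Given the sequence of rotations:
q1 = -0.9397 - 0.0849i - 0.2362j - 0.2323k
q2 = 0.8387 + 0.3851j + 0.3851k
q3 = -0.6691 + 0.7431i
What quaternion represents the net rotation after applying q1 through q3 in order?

q2 · q1 = -0.6077 - 0.0697i - 0.5927j - 0.524k
q3 · q2 · q1 = 0.4584 - 0.4049i + 0.786j - 0.0898k
0.4584 - 0.4049i + 0.786j - 0.0898k


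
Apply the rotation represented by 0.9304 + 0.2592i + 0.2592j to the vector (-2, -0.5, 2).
(-0.834, -1.666, 2.186)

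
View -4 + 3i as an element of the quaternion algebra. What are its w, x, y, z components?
-4 + 3i + 0j + 0k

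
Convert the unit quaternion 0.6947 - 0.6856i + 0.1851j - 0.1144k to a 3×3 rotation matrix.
[[0.9053, -0.0949, 0.414], [-0.4128, 0.0337, 0.9102], [-0.1003, -0.9949, -0.0086]]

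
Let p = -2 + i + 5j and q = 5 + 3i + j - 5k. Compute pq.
-18 - 26i + 28j - 4k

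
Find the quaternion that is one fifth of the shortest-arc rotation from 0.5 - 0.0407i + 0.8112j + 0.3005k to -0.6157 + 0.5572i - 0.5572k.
0.5771 - 0.1688i + 0.6963j + 0.3918k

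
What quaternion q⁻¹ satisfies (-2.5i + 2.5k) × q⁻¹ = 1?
0.2i - 0.2k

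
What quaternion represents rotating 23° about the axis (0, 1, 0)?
0.9799 + 0.1994j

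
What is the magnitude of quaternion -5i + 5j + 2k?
√54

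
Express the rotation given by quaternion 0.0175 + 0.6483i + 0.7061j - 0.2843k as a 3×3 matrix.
[[-0.1588, 0.9255, -0.3439], [0.9056, -0.0022, -0.4242], [-0.3933, -0.3788, -0.8377]]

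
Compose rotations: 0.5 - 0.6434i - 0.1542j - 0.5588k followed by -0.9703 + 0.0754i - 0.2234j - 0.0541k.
-0.5013 + 0.7785i + 0.1149j + 0.3598k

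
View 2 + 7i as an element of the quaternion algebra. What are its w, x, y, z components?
2 + 7i + 0j + 0k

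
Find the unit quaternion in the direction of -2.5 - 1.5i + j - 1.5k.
-0.7293 - 0.4376i + 0.2917j - 0.4376k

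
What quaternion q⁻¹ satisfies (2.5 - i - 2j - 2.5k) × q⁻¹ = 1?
0.1429 + 0.0571i + 0.1143j + 0.1429k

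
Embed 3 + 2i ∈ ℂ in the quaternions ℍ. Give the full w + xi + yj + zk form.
3 + 2i + 0j + 0k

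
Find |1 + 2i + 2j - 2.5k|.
3.905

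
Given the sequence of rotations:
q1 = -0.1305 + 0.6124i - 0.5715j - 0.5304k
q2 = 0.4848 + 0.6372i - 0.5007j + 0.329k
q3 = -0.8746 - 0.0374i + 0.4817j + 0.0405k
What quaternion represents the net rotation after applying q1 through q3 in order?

q2 · q1 = -0.5651 + 0.6673i + 0.3277j - 0.3576k
q3 · q2 · q1 = 0.3758 - 0.748i - 0.5452j - 0.0438k
0.3758 - 0.748i - 0.5452j - 0.0438k


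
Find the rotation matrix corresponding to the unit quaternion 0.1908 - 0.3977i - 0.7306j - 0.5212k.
[[-0.6109, 0.78, 0.1358], [0.3822, 0.1404, 0.9133], [0.6934, 0.6098, -0.3839]]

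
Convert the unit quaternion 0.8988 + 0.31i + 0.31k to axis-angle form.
axis = (√2/2, 0, √2/2), θ = 52°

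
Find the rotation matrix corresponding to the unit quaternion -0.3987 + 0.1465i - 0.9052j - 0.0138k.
[[-0.6392, -0.2762, 0.7178], [-0.2542, 0.9567, 0.1418], [-0.7258, -0.0918, -0.6817]]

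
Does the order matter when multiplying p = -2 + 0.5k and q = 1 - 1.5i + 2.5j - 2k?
Yes: pq = -1 + 1.75i - 5.75j + 4.5k ≠ -1 + 4.25i - 4.25j + 4.5k = qp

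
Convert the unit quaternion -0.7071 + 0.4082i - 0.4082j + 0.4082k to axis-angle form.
axis = (√3/3, -√3/3, √3/3), θ = 3π/2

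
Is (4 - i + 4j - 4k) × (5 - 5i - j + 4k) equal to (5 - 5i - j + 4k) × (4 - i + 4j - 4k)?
No: pq = 35 - 13i + 40j + 17k ≠ 35 - 37i - 8j - 25k = qp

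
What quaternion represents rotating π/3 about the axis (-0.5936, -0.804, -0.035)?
0.866 - 0.2968i - 0.402j - 0.0175k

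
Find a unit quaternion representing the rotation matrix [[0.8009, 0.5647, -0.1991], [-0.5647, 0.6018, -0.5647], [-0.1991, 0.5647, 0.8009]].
0.8949 + 0.3155i - 0.3155k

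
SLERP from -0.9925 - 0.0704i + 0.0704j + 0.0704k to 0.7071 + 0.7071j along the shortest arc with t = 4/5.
-0.8167 - 0.0159i - 0.5766j + 0.0159k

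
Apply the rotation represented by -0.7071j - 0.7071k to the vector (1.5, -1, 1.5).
(-1.5, 1.5, -1)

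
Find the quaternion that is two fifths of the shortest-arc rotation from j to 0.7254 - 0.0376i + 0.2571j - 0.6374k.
0.3758 - 0.0195i + 0.8657j - 0.3302k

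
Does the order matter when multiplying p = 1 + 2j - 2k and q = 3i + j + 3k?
Yes: pq = 4 + 11i - 5j - 3k ≠ 4 - 5i + 7j + 9k = qp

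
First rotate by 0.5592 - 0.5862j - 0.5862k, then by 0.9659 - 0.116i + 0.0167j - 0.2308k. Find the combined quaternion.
0.4146 - 0.21i - 0.6249j - 0.6273k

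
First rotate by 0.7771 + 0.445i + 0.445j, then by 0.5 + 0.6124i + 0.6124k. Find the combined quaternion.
0.116 + 0.4259i + 0.495j + 0.7484k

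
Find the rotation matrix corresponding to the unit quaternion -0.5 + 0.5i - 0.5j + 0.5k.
[[0, 0, 1], [-1, 0, 0], [0, -1, 0]]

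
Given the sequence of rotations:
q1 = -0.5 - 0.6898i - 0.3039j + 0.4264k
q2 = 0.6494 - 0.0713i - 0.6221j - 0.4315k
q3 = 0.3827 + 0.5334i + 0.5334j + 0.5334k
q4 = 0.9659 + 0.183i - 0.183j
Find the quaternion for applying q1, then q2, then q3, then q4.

q2 · q1 = -0.3789 - 0.8087i + 0.4417j + 0.0852k
q3 · q2 · q1 = 0.0053 - 0.7018i - 0.5099j + 0.4975k
q4 · q3 · q2 · q1 = 0.0402 - 0.7679i - 0.5845j + 0.2588k
0.0402 - 0.7679i - 0.5845j + 0.2588k


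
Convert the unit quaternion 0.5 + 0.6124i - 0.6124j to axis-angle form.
axis = (√2/2, -√2/2, 0), θ = 2π/3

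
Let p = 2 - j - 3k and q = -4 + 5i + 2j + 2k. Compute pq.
14i - 7j + 21k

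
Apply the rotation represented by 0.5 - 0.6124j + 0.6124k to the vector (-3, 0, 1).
(0.888, -2.587, -1.587)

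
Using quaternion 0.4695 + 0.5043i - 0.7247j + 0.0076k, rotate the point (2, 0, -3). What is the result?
(1.917, 0.006, 3.053)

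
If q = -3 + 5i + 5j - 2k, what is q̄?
-3 - 5i - 5j + 2k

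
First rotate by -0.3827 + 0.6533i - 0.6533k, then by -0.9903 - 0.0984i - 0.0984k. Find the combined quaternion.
0.379 - 0.6093i - 0.1286j + 0.6846k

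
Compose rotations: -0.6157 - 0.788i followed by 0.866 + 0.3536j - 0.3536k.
-0.5332 - 0.6824i + 0.0609j + 0.4963k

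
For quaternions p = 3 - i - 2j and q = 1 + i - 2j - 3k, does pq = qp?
No: pq = 8i - 11j - 5k ≠ -4i - 5j - 13k = qp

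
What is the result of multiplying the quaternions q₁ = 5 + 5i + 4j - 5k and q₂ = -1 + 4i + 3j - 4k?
-57 + 14i + 11j - 16k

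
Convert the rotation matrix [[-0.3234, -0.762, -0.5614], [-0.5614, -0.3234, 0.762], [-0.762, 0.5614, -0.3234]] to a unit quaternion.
0.0872 - 0.5752i + 0.5752j + 0.5752k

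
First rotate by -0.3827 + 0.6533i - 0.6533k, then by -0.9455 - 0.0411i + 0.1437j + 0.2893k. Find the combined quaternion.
0.5777 - 0.6958i + 0.1072j + 0.4131k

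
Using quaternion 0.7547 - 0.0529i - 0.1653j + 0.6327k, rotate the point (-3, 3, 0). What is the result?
(-3.247, -2.336, -1.415)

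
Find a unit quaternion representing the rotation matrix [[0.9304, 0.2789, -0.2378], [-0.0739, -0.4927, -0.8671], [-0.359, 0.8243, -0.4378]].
0.5 + 0.8457i + 0.0606j - 0.1764k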